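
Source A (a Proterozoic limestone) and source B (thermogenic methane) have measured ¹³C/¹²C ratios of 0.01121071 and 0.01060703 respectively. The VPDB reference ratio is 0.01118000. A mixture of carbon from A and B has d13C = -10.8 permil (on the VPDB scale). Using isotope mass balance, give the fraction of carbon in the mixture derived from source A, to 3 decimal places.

0.749

δ_A = (0.01121071/0.01118000 − 1)×1000 = (1.002747 − 1)×1000 = 2.747 permil
δ_B = (0.01060703/0.01118000 − 1)×1000 = (0.948750 − 1)×1000 = -51.250 permil
f_A = (δ_mix − δ_B)/(δ_A − δ_B) = (-10.8 − (-51.250))/(2.747 − (-51.250))
f_A = 40.450 / 53.996 = 0.7491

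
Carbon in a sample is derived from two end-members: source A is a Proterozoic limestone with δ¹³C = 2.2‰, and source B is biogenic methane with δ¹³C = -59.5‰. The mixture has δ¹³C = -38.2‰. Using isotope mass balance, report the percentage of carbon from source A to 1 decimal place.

δ_mix = f_A·δ_A + (1 − f_A)·δ_B  ⇒  f_A = (δ_mix − δ_B)/(δ_A − δ_B)
f_A = (-38.2 − (-59.5)) / (2.2 − (-59.5))
f_A = 21.3 / 61.7 = 0.3452

34.5%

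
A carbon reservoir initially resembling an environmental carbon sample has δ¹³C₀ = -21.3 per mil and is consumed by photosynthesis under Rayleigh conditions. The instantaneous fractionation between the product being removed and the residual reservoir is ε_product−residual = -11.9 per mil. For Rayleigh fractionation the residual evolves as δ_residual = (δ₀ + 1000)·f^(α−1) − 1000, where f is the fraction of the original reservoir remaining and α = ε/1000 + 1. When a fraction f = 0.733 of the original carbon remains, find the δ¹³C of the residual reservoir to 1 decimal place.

-17.7 per mil

Rayleigh residual: δ_res = (δ₀ + 1000)·f^(α−1) − 1000
α = ε/1000 + 1 = 0.98810, so α − 1 = -0.01190
f^(α−1) = 0.733^(-0.01190) = 1.003703
δ_res = (-21.3 + 1000) × 1.003703 − 1000 = 982.324 − 1000 = -17.68 per mil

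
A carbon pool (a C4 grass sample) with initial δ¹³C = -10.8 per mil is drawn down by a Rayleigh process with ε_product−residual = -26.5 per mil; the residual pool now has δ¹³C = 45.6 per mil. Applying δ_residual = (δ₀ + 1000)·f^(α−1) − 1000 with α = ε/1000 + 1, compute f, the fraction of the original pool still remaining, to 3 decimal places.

α − 1 = ε/1000 = -0.0265
(δ_res + 1000)/(δ₀ + 1000) = (45.6 + 1000)/(-10.8 + 1000) = 1045.6/989.2 = 1.057016
f = 1.057016^(1/-0.0265) = exp(ln(1.057016)/-0.0265) = exp(0.05545/-0.0265)
f = exp(-2.0924) = 0.1234

0.123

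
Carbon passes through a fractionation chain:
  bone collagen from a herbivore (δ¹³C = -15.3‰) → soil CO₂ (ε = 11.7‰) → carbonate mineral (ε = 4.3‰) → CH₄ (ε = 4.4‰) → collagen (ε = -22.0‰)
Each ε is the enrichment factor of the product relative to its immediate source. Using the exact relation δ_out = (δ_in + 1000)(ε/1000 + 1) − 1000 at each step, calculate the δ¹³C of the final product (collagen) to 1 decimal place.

-17.2‰

step 1: δ = (-15.30 + 1000)·(11.7/1000 + 1) − 1000 = -3.78‰
step 2: δ = (-3.78 + 1000)·(4.3/1000 + 1) − 1000 = 0.50‰
step 3: δ = (0.50 + 1000)·(4.4/1000 + 1) − 1000 = 4.91‰
step 4: δ = (4.91 + 1000)·(-22.0/1000 + 1) − 1000 = -17.20‰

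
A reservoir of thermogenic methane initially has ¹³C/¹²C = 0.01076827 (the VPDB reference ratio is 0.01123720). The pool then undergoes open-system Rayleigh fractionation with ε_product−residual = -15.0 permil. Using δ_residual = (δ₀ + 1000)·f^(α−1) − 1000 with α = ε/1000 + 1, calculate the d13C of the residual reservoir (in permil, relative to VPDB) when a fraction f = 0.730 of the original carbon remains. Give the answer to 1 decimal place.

-37.2 permil

δ₀ = (0.01076827/0.01123720 − 1)×1000 = (0.958270 − 1)×1000 = -41.730 permil
α − 1 = ε/1000 = -0.0150
f^(α−1) = 0.730^(-0.0150) = 1.004732
δ_res = (-41.730 + 1000) × 1.004732 − 1000 = 962.804 − 1000 = -37.20 permil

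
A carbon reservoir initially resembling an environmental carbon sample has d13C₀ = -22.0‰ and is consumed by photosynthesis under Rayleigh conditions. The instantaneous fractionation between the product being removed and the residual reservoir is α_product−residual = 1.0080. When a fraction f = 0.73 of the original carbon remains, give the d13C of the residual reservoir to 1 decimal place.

Rayleigh residual: δ_res = (δ₀ + 1000)·f^(α−1) − 1000
α − 1 = 0.00800
f^(α−1) = 0.73^(0.00800) = 0.997485
δ_res = (-22.0 + 1000) × 0.997485 − 1000 = 975.541 − 1000 = -24.46‰

-24.5‰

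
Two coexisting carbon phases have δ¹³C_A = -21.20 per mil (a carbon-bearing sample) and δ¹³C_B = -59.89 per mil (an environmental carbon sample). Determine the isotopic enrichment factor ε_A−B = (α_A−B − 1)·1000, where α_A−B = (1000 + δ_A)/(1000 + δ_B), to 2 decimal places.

41.15 per mil

α_A−B = (1000 + -21.20) / (1000 + -59.89) = 978.80 / 940.11 = 1.041155
ε_A−B = (1.041155 − 1) × 1000 = 41.155 per mil
(The approximation ε ≈ δ_A − δ_B would give 38.69 per mil.)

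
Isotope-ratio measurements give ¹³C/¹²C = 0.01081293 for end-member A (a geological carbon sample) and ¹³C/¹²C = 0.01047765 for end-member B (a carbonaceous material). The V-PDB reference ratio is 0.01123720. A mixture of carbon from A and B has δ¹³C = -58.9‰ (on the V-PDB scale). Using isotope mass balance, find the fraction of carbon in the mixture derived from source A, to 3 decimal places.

0.291

δ_A = (0.01081293/0.01123720 − 1)×1000 = (0.962244 − 1)×1000 = -37.756‰
δ_B = (0.01047765/0.01123720 − 1)×1000 = (0.932408 − 1)×1000 = -67.592‰
f_A = (δ_mix − δ_B)/(δ_A − δ_B) = (-58.9 − (-67.592))/(-37.756 − (-67.592))
f_A = 8.692 / 29.837 = 0.2913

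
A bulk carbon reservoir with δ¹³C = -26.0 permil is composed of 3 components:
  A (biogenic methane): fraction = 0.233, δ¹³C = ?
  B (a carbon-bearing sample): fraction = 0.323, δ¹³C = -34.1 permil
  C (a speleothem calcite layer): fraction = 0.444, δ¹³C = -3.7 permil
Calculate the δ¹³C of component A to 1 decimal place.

Isotope mass balance: δ_bulk = Σ fᵢ·δᵢ.
-26.0 = 0.233×δ_A + 0.323×(-34.1) + 0.444×(-3.7)
0.233·δ_A = -26.0 − (-12.657) = -13.343
δ_A = -13.343 / 0.233 = -57.27 permil

-57.3 permil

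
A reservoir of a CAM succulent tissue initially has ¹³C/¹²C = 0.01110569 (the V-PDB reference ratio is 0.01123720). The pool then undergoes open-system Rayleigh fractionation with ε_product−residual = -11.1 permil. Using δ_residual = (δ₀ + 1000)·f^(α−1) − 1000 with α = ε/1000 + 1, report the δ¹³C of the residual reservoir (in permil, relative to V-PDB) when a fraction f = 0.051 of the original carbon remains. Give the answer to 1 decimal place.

21.5 permil

δ₀ = (0.01110569/0.01123720 − 1)×1000 = (0.988297 − 1)×1000 = -11.703 permil
α − 1 = ε/1000 = -0.0111
f^(α−1) = 0.051^(-0.0111) = 1.033584
δ_res = (-11.703 + 1000) × 1.033584 − 1000 = 1021.488 − 1000 = 21.49 permil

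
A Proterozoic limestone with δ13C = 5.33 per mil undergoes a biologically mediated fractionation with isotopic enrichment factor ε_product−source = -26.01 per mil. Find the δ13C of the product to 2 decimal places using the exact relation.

-20.82 per mil

Exactly, δ_product = (δ_source + 1000)·(ε/1000 + 1) − 1000.
δ_product = (5.33 + 1000) × (-26.01/1000 + 1) − 1000
δ_product = -20.819 per mil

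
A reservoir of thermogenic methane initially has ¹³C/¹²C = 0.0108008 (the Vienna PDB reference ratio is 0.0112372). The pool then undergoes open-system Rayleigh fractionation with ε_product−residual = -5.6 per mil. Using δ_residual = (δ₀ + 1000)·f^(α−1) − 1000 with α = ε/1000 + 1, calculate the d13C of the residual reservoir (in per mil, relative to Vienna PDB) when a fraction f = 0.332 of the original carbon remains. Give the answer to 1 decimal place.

-32.9 per mil

δ₀ = (0.0108008/0.0112372 − 1)×1000 = (0.961165 − 1)×1000 = -38.835 per mil
α − 1 = ε/1000 = -0.0056
f^(α−1) = 0.332^(-0.0056) = 1.006194
δ_res = (-38.835 + 1000) × 1.006194 − 1000 = 967.118 − 1000 = -32.88 per mil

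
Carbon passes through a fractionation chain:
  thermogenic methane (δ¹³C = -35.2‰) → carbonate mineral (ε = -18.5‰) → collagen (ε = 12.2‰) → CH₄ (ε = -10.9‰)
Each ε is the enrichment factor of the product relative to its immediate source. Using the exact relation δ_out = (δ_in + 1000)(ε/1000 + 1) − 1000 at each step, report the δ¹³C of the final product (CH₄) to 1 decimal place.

step 1: δ = (-35.20 + 1000)·(-18.5/1000 + 1) − 1000 = -53.05‰
step 2: δ = (-53.05 + 1000)·(12.2/1000 + 1) − 1000 = -41.50‰
step 3: δ = (-41.50 + 1000)·(-10.9/1000 + 1) − 1000 = -51.94‰

-51.9‰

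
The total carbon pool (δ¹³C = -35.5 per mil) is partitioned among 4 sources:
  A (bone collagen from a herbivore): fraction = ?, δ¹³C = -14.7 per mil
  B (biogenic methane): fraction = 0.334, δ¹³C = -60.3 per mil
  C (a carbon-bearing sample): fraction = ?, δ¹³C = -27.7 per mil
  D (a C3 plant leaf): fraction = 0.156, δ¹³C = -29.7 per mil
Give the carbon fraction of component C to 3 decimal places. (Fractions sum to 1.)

Let f_C and f_A be the unknown fractions; fractions sum to 1 so f_C + f_A = 0.510.
Mass balance: Σ fᵢ·δᵢ = δ_bulk ⇒ f_C·(-27.7) + f_A·(-14.7) = -35.5 − (-24.773) = -10.727
Substitute f_A = 0.510 − f_C:
f_C·(-27.7 − -14.7) = -10.727 − 0.510×(-14.7) = -3.230
f_C = -3.230 / -13.0 = 0.2484

0.248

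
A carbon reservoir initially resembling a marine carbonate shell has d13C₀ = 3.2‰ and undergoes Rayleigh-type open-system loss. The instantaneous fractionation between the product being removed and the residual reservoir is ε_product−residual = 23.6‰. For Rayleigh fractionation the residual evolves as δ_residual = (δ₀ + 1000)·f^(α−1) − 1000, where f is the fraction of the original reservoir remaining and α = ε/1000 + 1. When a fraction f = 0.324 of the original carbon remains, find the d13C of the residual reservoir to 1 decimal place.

Rayleigh residual: δ_res = (δ₀ + 1000)·f^(α−1) − 1000
α = ε/1000 + 1 = 1.02360, so α − 1 = 0.02360
f^(α−1) = 0.324^(0.02360) = 0.973753
δ_res = (3.2 + 1000) × 0.973753 − 1000 = 976.869 − 1000 = -23.13‰

-23.1‰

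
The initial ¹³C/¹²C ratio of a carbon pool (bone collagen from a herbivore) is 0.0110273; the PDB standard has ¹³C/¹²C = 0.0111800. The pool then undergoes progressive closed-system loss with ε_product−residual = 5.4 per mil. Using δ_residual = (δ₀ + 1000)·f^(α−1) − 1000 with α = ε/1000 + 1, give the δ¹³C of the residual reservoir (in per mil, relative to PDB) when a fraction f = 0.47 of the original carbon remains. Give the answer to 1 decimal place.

-17.7 per mil

δ₀ = (0.0110273/0.0111800 − 1)×1000 = (0.986342 − 1)×1000 = -13.658 per mil
α − 1 = ε/1000 = 0.0054
f^(α−1) = 0.47^(0.0054) = 0.995931
δ_res = (-13.658 + 1000) × 0.995931 − 1000 = 982.328 − 1000 = -17.67 per mil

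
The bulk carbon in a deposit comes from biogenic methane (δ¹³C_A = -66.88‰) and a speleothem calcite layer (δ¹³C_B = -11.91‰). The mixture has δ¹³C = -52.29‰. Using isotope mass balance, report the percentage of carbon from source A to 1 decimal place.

73.5%

δ_mix = f_A·δ_A + (1 − f_A)·δ_B  ⇒  f_A = (δ_mix − δ_B)/(δ_A − δ_B)
f_A = (-52.29 − (-11.91)) / (-66.88 − (-11.91))
f_A = -40.38 / -54.97 = 0.7346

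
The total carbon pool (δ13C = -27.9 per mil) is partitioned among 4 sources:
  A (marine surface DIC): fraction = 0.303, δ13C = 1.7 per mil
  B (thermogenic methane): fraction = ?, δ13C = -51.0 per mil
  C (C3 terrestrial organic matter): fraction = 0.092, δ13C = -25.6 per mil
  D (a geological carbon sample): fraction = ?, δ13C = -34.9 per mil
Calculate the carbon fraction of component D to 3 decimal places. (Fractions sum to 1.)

0.298

Let f_D and f_B be the unknown fractions; fractions sum to 1 so f_D + f_B = 0.605.
Mass balance: Σ fᵢ·δᵢ = δ_bulk ⇒ f_D·(-34.9) + f_B·(-51.0) = -27.9 − (-1.840) = -26.060
Substitute f_B = 0.605 − f_D:
f_D·(-34.9 − -51.0) = -26.060 − 0.605×(-51.0) = 4.795
f_D = 4.795 / 16.1 = 0.2978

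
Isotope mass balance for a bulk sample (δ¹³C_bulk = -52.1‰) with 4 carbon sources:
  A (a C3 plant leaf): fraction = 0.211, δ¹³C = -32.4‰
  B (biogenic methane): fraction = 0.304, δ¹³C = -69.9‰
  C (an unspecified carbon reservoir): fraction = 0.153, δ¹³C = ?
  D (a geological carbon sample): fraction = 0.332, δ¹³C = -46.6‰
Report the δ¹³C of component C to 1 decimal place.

Isotope mass balance: δ_bulk = Σ fᵢ·δᵢ.
-52.1 = 0.211×(-32.4) + 0.304×(-69.9) + 0.153×δ_C + 0.332×(-46.6)
0.153·δ_C = -52.1 − (-43.557) = -8.543
δ_C = -8.543 / 0.153 = -55.84‰

-55.8‰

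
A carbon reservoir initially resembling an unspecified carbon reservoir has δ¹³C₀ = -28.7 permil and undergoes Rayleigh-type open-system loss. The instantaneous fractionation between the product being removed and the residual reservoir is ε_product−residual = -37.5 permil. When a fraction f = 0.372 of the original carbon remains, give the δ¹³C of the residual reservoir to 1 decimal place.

8.0 permil

Rayleigh residual: δ_res = (δ₀ + 1000)·f^(α−1) − 1000
α = ε/1000 + 1 = 0.96250, so α − 1 = -0.03750
f^(α−1) = 0.372^(-0.03750) = 1.037778
δ_res = (-28.7 + 1000) × 1.037778 − 1000 = 1007.994 − 1000 = 7.99 permil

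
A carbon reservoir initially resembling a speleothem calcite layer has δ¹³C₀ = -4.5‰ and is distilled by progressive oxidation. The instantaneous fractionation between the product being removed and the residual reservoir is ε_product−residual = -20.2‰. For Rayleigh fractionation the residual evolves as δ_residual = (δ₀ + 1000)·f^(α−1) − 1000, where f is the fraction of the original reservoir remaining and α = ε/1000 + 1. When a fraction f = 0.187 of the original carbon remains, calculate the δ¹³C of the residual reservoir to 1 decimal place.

Rayleigh residual: δ_res = (δ₀ + 1000)·f^(α−1) − 1000
α = ε/1000 + 1 = 0.97980, so α − 1 = -0.02020
f^(α−1) = 0.187^(-0.02020) = 1.034448
δ_res = (-4.5 + 1000) × 1.034448 − 1000 = 1029.793 − 1000 = 29.79‰

29.8‰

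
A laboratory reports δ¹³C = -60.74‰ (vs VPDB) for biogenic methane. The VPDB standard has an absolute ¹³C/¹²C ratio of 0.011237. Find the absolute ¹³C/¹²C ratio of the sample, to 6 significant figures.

0.0105545

R_sample = R_standard × (δ¹³C/1000 + 1)
R_sample = 0.011237 × (-60.74/1000 + 1) = 0.011237 × 0.939260
R_sample = 0.0105545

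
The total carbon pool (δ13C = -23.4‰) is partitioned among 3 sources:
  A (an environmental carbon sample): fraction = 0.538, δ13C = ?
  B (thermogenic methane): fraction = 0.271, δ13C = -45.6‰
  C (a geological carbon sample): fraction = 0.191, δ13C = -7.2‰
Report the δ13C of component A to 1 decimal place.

-18.0‰

Isotope mass balance: δ_bulk = Σ fᵢ·δᵢ.
-23.4 = 0.538×δ_A + 0.271×(-45.6) + 0.191×(-7.2)
0.538·δ_A = -23.4 − (-13.733) = -9.667
δ_A = -9.667 / 0.538 = -17.97‰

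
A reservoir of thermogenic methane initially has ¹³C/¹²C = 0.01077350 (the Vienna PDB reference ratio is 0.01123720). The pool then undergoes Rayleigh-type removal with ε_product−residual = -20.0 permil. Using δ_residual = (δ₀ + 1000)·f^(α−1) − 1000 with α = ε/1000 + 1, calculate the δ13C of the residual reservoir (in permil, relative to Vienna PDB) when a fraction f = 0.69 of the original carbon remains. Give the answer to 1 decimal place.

δ₀ = (0.01077350/0.01123720 − 1)×1000 = (0.958735 − 1)×1000 = -41.265 permil
α − 1 = ε/1000 = -0.0200
f^(α−1) = 0.69^(-0.0200) = 1.007449
δ_res = (-41.265 + 1000) × 1.007449 − 1000 = 965.877 − 1000 = -34.12 permil

-34.1 permil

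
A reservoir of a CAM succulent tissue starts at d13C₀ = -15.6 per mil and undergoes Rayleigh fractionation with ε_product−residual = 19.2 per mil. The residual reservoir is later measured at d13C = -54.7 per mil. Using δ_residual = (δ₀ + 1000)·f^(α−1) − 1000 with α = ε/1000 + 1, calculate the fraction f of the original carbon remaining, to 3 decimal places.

0.121

α − 1 = ε/1000 = 0.0192
(δ_res + 1000)/(δ₀ + 1000) = (-54.7 + 1000)/(-15.6 + 1000) = 945.3/984.4 = 0.960280
f = 0.960280^(1/0.0192) = exp(ln(0.960280)/0.0192) = exp(-0.04053/0.0192)
f = exp(-2.1109) = 0.1211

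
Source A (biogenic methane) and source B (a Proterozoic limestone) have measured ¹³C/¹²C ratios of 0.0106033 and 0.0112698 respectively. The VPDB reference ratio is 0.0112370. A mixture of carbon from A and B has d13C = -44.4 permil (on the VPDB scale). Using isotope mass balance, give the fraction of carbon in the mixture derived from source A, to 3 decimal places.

0.798

δ_A = (0.0106033/0.0112370 − 1)×1000 = (0.943606 − 1)×1000 = -56.394 permil
δ_B = (0.0112698/0.0112370 − 1)×1000 = (1.002919 − 1)×1000 = 2.919 permil
f_A = (δ_mix − δ_B)/(δ_A − δ_B) = (-44.4 − (2.919))/(-56.394 − (2.919))
f_A = -47.319 / -59.313 = 0.7978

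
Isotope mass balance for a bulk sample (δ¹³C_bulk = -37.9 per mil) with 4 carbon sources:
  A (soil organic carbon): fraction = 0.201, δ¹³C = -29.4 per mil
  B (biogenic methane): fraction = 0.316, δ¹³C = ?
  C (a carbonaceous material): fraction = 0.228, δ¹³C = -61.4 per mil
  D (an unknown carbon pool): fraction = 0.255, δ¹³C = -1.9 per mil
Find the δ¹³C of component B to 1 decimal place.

-55.4 per mil

Isotope mass balance: δ_bulk = Σ fᵢ·δᵢ.
-37.9 = 0.201×(-29.4) + 0.316×δ_B + 0.228×(-61.4) + 0.255×(-1.9)
0.316·δ_B = -37.9 − (-20.393) = -17.507
δ_B = -17.507 / 0.316 = -55.40 per mil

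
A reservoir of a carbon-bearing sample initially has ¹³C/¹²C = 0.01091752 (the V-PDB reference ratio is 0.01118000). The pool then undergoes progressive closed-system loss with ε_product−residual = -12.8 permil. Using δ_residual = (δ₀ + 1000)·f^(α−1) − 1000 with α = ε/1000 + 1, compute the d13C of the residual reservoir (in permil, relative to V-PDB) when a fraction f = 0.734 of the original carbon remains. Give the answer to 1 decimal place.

δ₀ = (0.01091752/0.01118000 − 1)×1000 = (0.976522 − 1)×1000 = -23.478 permil
α − 1 = ε/1000 = -0.0128
f^(α−1) = 0.734^(-0.0128) = 1.003966
δ_res = (-23.478 + 1000) × 1.003966 − 1000 = 980.395 − 1000 = -19.60 permil

-19.6 permil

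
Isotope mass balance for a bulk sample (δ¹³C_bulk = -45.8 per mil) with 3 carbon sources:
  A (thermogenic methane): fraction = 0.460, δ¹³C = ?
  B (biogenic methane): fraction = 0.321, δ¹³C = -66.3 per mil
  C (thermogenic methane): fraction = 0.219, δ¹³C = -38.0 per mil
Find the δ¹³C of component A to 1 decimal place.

Isotope mass balance: δ_bulk = Σ fᵢ·δᵢ.
-45.8 = 0.460×δ_A + 0.321×(-66.3) + 0.219×(-38.0)
0.460·δ_A = -45.8 − (-29.604) = -16.196
δ_A = -16.196 / 0.460 = -35.21 per mil

-35.2 per mil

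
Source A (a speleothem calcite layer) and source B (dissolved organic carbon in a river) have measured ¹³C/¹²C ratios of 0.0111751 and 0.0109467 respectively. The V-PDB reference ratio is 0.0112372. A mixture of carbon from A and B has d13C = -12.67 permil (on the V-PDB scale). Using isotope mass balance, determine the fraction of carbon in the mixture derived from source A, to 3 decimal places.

δ_A = (0.0111751/0.0112372 − 1)×1000 = (0.994474 − 1)×1000 = -5.526 permil
δ_B = (0.0109467/0.0112372 − 1)×1000 = (0.974148 − 1)×1000 = -25.852 permil
f_A = (δ_mix − δ_B)/(δ_A − δ_B) = (-12.67 − (-25.852))/(-5.526 − (-25.852))
f_A = 13.182 / 20.325 = 0.6485

0.649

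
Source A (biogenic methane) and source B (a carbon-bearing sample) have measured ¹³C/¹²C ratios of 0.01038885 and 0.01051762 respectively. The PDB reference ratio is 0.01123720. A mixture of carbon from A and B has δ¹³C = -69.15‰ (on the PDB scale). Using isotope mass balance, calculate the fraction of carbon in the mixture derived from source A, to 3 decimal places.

δ_A = (0.01038885/0.01123720 − 1)×1000 = (0.924505 − 1)×1000 = -75.495‰
δ_B = (0.01051762/0.01123720 − 1)×1000 = (0.935964 − 1)×1000 = -64.036‰
f_A = (δ_mix − δ_B)/(δ_A − δ_B) = (-69.15 − (-64.036))/(-75.495 − (-64.036))
f_A = -5.114 / -11.459 = 0.4463

0.446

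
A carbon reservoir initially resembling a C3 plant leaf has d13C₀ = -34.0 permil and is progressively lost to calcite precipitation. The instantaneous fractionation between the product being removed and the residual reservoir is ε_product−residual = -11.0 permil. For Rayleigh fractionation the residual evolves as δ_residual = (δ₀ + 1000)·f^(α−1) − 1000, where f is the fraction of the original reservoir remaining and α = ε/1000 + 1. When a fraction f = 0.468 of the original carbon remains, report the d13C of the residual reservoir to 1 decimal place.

Rayleigh residual: δ_res = (δ₀ + 1000)·f^(α−1) − 1000
α = ε/1000 + 1 = 0.98900, so α − 1 = -0.01100
f^(α−1) = 0.468^(-0.01100) = 1.008387
δ_res = (-34.0 + 1000) × 1.008387 − 1000 = 974.102 − 1000 = -25.90 permil

-25.9 permil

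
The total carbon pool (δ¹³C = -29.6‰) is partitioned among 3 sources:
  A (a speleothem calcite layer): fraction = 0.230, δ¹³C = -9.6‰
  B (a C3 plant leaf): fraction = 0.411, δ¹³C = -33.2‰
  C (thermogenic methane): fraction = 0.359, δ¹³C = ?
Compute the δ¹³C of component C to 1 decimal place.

Isotope mass balance: δ_bulk = Σ fᵢ·δᵢ.
-29.6 = 0.230×(-9.6) + 0.411×(-33.2) + 0.359×δ_C
0.359·δ_C = -29.6 − (-15.853) = -13.747
δ_C = -13.747 / 0.359 = -38.29‰

-38.3‰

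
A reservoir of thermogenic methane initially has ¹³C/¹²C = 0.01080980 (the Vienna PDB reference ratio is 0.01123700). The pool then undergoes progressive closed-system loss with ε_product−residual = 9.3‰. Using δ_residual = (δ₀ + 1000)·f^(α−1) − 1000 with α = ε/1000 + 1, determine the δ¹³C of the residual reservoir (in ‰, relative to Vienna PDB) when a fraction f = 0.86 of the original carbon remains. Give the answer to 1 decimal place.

δ₀ = (0.01080980/0.01123700 − 1)×1000 = (0.961983 − 1)×1000 = -38.017‰
α − 1 = ε/1000 = 0.0093
f^(α−1) = 0.86^(0.0093) = 0.998598
δ_res = (-38.017 + 1000) × 0.998598 − 1000 = 960.634 − 1000 = -39.37‰

-39.4‰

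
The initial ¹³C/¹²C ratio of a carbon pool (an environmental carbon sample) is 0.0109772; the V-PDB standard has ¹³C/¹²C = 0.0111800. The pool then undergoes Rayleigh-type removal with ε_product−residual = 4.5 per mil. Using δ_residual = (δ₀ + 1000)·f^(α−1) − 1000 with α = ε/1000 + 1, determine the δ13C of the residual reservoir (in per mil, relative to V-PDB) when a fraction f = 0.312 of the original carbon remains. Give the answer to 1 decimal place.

δ₀ = (0.0109772/0.0111800 − 1)×1000 = (0.981860 − 1)×1000 = -18.140 per mil
α − 1 = ε/1000 = 0.0045
f^(α−1) = 0.312^(0.0045) = 0.994772
δ_res = (-18.140 + 1000) × 0.994772 − 1000 = 976.728 − 1000 = -23.27 per mil

-23.3 per mil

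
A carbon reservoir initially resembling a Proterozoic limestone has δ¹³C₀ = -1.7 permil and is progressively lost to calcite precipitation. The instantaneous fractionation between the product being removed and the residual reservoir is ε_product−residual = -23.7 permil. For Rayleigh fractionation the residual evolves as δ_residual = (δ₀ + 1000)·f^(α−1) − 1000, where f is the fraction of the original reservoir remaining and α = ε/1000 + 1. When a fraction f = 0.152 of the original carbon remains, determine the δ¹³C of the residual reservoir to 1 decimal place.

43.9 permil

Rayleigh residual: δ_res = (δ₀ + 1000)·f^(α−1) − 1000
α = ε/1000 + 1 = 0.97630, so α − 1 = -0.02370
f^(α−1) = 0.152^(-0.02370) = 1.045660
δ_res = (-1.7 + 1000) × 1.045660 − 1000 = 1043.882 − 1000 = 43.88 permil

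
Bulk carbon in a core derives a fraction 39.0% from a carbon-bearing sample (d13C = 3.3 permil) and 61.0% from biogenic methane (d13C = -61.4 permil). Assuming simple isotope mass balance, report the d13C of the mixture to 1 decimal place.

-36.2 permil

δ_mix = f_A·δ_A + f_B·δ_B
δ_mix = 0.390 × (3.3) + 0.610 × (-61.4)
δ_mix = 1.29 + -37.45 = -36.17 permil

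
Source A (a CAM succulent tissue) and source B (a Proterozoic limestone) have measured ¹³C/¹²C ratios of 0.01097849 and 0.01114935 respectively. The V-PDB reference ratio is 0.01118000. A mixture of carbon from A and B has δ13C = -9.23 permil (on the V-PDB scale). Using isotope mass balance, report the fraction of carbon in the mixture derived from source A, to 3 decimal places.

δ_A = (0.01097849/0.01118000 − 1)×1000 = (0.981976 − 1)×1000 = -18.024 permil
δ_B = (0.01114935/0.01118000 − 1)×1000 = (0.997258 − 1)×1000 = -2.742 permil
f_A = (δ_mix − δ_B)/(δ_A − δ_B) = (-9.23 − (-2.742))/(-18.024 − (-2.742))
f_A = -6.488 / -15.283 = 0.4246

0.425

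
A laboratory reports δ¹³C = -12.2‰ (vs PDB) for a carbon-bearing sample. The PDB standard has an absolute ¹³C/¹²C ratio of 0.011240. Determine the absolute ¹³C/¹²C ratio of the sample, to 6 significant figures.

0.0111029

R_sample = R_standard × (δ¹³C/1000 + 1)
R_sample = 0.011240 × (-12.2/1000 + 1) = 0.011240 × 0.987800
R_sample = 0.0111029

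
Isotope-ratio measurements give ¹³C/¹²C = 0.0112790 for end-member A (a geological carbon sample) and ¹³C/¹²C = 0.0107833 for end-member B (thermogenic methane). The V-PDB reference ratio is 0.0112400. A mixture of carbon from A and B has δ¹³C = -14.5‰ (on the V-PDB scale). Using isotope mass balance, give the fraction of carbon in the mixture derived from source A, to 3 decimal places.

δ_A = (0.0112790/0.0112400 − 1)×1000 = (1.003470 − 1)×1000 = 3.470‰
δ_B = (0.0107833/0.0112400 − 1)×1000 = (0.959368 − 1)×1000 = -40.632‰
f_A = (δ_mix − δ_B)/(δ_A − δ_B) = (-14.5 − (-40.632))/(3.470 − (-40.632))
f_A = 26.132 / 44.101 = 0.5925

0.593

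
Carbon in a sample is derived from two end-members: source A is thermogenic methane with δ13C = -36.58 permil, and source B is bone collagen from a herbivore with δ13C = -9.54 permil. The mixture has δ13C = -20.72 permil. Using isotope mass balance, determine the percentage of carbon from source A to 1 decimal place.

41.3%

δ_mix = f_A·δ_A + (1 − f_A)·δ_B  ⇒  f_A = (δ_mix − δ_B)/(δ_A − δ_B)
f_A = (-20.72 − (-9.54)) / (-36.58 − (-9.54))
f_A = -11.18 / -27.04 = 0.4135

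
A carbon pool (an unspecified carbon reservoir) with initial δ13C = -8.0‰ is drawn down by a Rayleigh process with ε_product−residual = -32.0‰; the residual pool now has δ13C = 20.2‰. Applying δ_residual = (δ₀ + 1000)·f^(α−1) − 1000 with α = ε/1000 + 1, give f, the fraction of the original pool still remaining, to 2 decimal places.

α − 1 = ε/1000 = -0.0320
(δ_res + 1000)/(δ₀ + 1000) = (20.2 + 1000)/(-8.0 + 1000) = 1020.2/992.0 = 1.028427
f = 1.028427^(1/-0.0320) = exp(ln(1.028427)/-0.0320) = exp(0.02803/-0.0320)
f = exp(-0.8760) = 0.4165

0.42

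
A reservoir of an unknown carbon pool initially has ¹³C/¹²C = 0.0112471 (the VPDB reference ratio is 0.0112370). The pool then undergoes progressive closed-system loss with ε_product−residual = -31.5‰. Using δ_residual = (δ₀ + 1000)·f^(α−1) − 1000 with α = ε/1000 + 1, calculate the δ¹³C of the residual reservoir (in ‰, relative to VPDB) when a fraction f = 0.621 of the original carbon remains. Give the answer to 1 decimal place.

δ₀ = (0.0112471/0.0112370 − 1)×1000 = (1.000899 − 1)×1000 = 0.899‰
α − 1 = ε/1000 = -0.0315
f^(α−1) = 0.621^(-0.0315) = 1.015121
δ_res = (0.899 + 1000) × 1.015121 − 1000 = 1016.033 − 1000 = 16.03‰

16.0‰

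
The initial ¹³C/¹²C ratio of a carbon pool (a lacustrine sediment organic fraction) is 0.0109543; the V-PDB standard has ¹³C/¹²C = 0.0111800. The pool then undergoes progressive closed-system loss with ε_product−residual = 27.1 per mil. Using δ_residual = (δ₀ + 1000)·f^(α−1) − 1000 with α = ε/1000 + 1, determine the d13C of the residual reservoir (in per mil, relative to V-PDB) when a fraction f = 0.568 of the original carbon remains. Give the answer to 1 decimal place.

-35.1 per mil

δ₀ = (0.0109543/0.0111800 − 1)×1000 = (0.979812 − 1)×1000 = -20.188 per mil
α − 1 = ε/1000 = 0.0271
f^(α−1) = 0.568^(0.0271) = 0.984788
δ_res = (-20.188 + 1000) × 0.984788 − 1000 = 964.907 − 1000 = -35.09 per mil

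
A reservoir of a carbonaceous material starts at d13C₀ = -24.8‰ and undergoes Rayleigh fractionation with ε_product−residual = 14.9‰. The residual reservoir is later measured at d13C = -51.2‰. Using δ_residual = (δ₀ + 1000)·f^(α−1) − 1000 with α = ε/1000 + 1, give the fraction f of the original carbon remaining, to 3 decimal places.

0.159

α − 1 = ε/1000 = 0.0149
(δ_res + 1000)/(δ₀ + 1000) = (-51.2 + 1000)/(-24.8 + 1000) = 948.8/975.2 = 0.972929
f = 0.972929^(1/0.0149) = exp(ln(0.972929)/0.0149) = exp(-0.02744/0.0149)
f = exp(-1.8419) = 0.1585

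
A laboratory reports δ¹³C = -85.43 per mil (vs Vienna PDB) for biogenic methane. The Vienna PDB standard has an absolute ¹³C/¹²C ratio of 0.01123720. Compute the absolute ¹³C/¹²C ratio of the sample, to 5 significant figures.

0.010277

R_sample = R_standard × (δ¹³C/1000 + 1)
R_sample = 0.01123720 × (-85.43/1000 + 1) = 0.01123720 × 0.914570
R_sample = 0.0102772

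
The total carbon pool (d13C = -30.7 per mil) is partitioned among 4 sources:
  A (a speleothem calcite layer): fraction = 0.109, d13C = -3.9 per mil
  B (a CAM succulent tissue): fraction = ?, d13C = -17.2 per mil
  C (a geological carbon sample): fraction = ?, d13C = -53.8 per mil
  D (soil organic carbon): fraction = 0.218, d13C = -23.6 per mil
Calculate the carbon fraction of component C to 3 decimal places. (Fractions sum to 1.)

0.370

Let f_C and f_B be the unknown fractions; fractions sum to 1 so f_C + f_B = 0.673.
Mass balance: Σ fᵢ·δᵢ = δ_bulk ⇒ f_C·(-53.8) + f_B·(-17.2) = -30.7 − (-5.570) = -25.130
Substitute f_B = 0.673 − f_C:
f_C·(-53.8 − -17.2) = -25.130 − 0.673×(-17.2) = -13.554
f_C = -13.554 / -36.6 = 0.3703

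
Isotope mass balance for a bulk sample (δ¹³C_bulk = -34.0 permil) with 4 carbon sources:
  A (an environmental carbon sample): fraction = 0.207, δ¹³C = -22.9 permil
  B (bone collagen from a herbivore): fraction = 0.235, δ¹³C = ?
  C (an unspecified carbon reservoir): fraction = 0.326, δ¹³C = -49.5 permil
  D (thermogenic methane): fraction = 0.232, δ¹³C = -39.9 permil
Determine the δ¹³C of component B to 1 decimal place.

-16.5 permil

Isotope mass balance: δ_bulk = Σ fᵢ·δᵢ.
-34.0 = 0.207×(-22.9) + 0.235×δ_B + 0.326×(-49.5) + 0.232×(-39.9)
0.235·δ_B = -34.0 − (-30.134) = -3.866
δ_B = -3.866 / 0.235 = -16.45 permil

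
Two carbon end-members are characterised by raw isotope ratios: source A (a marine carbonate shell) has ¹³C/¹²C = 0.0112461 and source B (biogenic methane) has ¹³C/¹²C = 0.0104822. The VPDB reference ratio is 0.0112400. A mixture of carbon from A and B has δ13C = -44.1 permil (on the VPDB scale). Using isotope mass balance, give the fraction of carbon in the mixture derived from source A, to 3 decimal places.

δ_A = (0.0112461/0.0112400 − 1)×1000 = (1.000543 − 1)×1000 = 0.543 permil
δ_B = (0.0104822/0.0112400 − 1)×1000 = (0.932580 − 1)×1000 = -67.420 permil
f_A = (δ_mix − δ_B)/(δ_A − δ_B) = (-44.1 − (-67.420))/(0.543 − (-67.420))
f_A = 23.320 / 67.963 = 0.3431

0.343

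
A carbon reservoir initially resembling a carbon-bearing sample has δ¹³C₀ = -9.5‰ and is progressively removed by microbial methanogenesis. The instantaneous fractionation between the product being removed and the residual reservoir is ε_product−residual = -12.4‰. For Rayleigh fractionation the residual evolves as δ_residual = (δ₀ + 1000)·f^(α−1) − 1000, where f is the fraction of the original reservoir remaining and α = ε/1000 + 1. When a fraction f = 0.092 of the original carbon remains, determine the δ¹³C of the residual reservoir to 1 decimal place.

Rayleigh residual: δ_res = (δ₀ + 1000)·f^(α−1) − 1000
α = ε/1000 + 1 = 0.98760, so α − 1 = -0.01240
f^(α−1) = 0.092^(-0.01240) = 1.030028
δ_res = (-9.5 + 1000) × 1.030028 − 1000 = 1020.243 − 1000 = 20.24‰

20.2‰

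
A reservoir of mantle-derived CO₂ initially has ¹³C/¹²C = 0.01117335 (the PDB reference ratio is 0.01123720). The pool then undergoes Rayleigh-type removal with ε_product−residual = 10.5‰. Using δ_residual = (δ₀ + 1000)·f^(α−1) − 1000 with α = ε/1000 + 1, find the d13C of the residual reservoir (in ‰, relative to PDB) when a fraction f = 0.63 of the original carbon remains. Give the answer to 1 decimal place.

-10.5‰

δ₀ = (0.01117335/0.01123720 − 1)×1000 = (0.994318 − 1)×1000 = -5.682‰
α − 1 = ε/1000 = 0.0105
f^(α−1) = 0.63^(0.0105) = 0.995160
δ_res = (-5.682 + 1000) × 0.995160 − 1000 = 989.506 − 1000 = -10.49‰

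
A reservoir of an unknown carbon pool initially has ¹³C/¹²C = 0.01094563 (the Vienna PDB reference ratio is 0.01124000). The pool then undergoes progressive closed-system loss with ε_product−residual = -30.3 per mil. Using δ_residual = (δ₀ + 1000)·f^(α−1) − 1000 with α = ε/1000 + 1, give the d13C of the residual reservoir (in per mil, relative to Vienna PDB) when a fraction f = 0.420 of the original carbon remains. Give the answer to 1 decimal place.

-0.3 per mil

δ₀ = (0.01094563/0.01124000 − 1)×1000 = (0.973810 − 1)×1000 = -26.190 per mil
α − 1 = ε/1000 = -0.0303
f^(α−1) = 0.420^(-0.0303) = 1.026634
δ_res = (-26.190 + 1000) × 1.026634 − 1000 = 999.747 − 1000 = -0.25 per mil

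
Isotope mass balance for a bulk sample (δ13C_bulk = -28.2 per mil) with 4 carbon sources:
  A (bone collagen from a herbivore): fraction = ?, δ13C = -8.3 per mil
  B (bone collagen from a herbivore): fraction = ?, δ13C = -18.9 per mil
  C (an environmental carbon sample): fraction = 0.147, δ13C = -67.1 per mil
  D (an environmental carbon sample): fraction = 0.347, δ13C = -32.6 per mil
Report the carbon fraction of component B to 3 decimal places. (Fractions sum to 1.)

0.266

Let f_B and f_A be the unknown fractions; fractions sum to 1 so f_B + f_A = 0.506.
Mass balance: Σ fᵢ·δᵢ = δ_bulk ⇒ f_B·(-18.9) + f_A·(-8.3) = -28.2 − (-21.176) = -7.024
Substitute f_A = 0.506 − f_B:
f_B·(-18.9 − -8.3) = -7.024 − 0.506×(-8.3) = -2.824
f_B = -2.824 / -10.6 = 0.2664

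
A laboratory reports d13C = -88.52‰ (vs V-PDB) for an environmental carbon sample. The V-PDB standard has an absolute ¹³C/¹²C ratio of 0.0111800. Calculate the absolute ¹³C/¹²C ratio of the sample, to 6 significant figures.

0.0101903

R_sample = R_standard × (d13C/1000 + 1)
R_sample = 0.0111800 × (-88.52/1000 + 1) = 0.0111800 × 0.911480
R_sample = 0.0101903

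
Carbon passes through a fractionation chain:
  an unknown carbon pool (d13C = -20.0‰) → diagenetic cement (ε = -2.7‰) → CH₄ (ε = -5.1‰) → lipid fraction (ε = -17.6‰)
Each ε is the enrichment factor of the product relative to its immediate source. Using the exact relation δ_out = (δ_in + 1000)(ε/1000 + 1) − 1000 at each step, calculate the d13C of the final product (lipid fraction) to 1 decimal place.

step 1: δ = (-20.00 + 1000)·(-2.7/1000 + 1) − 1000 = -22.65‰
step 2: δ = (-22.65 + 1000)·(-5.1/1000 + 1) − 1000 = -27.63‰
step 3: δ = (-27.63 + 1000)·(-17.6/1000 + 1) − 1000 = -44.74‰

-44.7‰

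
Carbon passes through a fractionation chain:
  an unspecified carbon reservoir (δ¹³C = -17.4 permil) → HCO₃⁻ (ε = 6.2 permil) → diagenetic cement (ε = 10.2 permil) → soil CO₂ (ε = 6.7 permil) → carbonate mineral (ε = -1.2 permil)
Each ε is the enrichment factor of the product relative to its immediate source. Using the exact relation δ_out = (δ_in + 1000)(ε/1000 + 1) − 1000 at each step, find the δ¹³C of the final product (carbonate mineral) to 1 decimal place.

step 1: δ = (-17.40 + 1000)·(6.2/1000 + 1) − 1000 = -11.31 permil
step 2: δ = (-11.31 + 1000)·(10.2/1000 + 1) − 1000 = -1.22 permil
step 3: δ = (-1.22 + 1000)·(6.7/1000 + 1) − 1000 = 5.47 permil
step 4: δ = (5.47 + 1000)·(-1.2/1000 + 1) − 1000 = 4.26 permil

4.3 permil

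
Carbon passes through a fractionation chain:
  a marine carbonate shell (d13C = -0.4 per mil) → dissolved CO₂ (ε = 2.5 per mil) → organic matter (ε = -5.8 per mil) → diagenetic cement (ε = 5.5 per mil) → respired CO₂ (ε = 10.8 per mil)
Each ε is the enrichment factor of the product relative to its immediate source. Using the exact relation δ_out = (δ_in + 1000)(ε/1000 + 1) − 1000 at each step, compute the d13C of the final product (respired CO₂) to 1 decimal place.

12.6 per mil

step 1: δ = (-0.40 + 1000)·(2.5/1000 + 1) − 1000 = 2.10 per mil
step 2: δ = (2.10 + 1000)·(-5.8/1000 + 1) − 1000 = -3.71 per mil
step 3: δ = (-3.71 + 1000)·(5.5/1000 + 1) − 1000 = 1.77 per mil
step 4: δ = (1.77 + 1000)·(10.8/1000 + 1) − 1000 = 12.59 per mil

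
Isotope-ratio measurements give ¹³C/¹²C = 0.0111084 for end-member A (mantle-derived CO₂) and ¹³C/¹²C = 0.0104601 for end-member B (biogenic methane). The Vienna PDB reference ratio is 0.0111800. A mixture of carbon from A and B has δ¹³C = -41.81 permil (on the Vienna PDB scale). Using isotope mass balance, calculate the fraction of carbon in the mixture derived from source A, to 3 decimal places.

δ_A = (0.0111084/0.0111800 − 1)×1000 = (0.993596 − 1)×1000 = -6.404 permil
δ_B = (0.0104601/0.0111800 − 1)×1000 = (0.935608 − 1)×1000 = -64.392 permil
f_A = (δ_mix − δ_B)/(δ_A − δ_B) = (-41.81 − (-64.392))/(-6.404 − (-64.392))
f_A = 22.582 / 57.987 = 0.3894

0.389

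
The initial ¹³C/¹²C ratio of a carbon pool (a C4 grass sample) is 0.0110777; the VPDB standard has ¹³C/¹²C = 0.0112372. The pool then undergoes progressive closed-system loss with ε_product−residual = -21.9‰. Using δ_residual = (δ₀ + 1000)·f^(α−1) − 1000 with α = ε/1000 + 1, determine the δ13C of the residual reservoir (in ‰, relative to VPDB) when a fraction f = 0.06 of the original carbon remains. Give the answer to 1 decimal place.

δ₀ = (0.0110777/0.0112372 − 1)×1000 = (0.985806 − 1)×1000 = -14.194‰
α − 1 = ε/1000 = -0.0219
f^(α−1) = 0.06^(-0.0219) = 1.063551
δ_res = (-14.194 + 1000) × 1.063551 − 1000 = 1048.455 − 1000 = 48.46‰

48.5‰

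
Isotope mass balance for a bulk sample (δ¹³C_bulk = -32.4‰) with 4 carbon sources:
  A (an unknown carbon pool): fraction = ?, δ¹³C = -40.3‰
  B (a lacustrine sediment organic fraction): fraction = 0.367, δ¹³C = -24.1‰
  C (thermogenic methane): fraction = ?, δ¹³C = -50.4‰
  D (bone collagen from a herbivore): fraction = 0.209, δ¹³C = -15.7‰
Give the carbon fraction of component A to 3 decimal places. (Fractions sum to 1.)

0.108

Let f_A and f_C be the unknown fractions; fractions sum to 1 so f_A + f_C = 0.424.
Mass balance: Σ fᵢ·δᵢ = δ_bulk ⇒ f_A·(-40.3) + f_C·(-50.4) = -32.4 − (-12.126) = -20.274
Substitute f_C = 0.424 − f_A:
f_A·(-40.3 − -50.4) = -20.274 − 0.424×(-50.4) = 1.096
f_A = 1.096 / 10.1 = 0.1085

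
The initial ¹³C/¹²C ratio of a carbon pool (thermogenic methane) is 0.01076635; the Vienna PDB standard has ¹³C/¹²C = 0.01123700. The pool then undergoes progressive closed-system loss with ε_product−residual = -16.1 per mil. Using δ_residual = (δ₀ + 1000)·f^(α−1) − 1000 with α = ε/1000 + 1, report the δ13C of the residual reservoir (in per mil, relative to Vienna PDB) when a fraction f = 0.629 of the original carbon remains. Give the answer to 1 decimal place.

-34.7 per mil

δ₀ = (0.01076635/0.01123700 − 1)×1000 = (0.958116 − 1)×1000 = -41.884 per mil
α − 1 = ε/1000 = -0.0161
f^(α−1) = 0.629^(-0.0161) = 1.007492
δ_res = (-41.884 + 1000) × 1.007492 − 1000 = 965.295 − 1000 = -34.71 per mil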